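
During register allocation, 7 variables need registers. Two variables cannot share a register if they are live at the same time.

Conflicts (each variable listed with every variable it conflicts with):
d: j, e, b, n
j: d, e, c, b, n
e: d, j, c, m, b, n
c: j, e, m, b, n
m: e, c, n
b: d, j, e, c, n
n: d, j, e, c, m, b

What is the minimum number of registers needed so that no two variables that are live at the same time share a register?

d, j, e, b, n all conflict with each other, so at least 5 registers are needed.
5 registers suffice: register 1 → {e}; register 2 → {n}; register 3 → {j, m}; register 4 → {b}; register 5 → {d, c}. Every pair that conflicts lands in different registers.

5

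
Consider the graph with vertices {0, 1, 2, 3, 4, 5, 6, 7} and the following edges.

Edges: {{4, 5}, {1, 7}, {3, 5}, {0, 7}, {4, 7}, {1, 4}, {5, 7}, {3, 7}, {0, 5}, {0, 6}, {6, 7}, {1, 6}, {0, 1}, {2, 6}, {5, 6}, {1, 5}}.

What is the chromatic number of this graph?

0, 1, 5, 6, 7 are mutually adjacent (a clique of size 5), so at least 5 colors are needed.
A valid assignment using 5 colors: 0=purple, 1=yellow, 2=red, 3=green, 4=green, 5=blue, 6=green, 7=red. Every edge joins two different colors.

5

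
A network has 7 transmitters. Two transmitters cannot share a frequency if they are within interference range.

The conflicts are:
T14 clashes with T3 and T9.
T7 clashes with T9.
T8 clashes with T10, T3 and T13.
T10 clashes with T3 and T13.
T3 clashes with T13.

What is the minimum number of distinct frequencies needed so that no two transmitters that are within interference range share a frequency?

T8, T10, T3, T13 pairwise conflict, so at least 4 frequencies are needed.
4 frequencies suffice: frequency 1 → {T3, T9}; frequency 2 → {T14, T7, T10}; frequency 3 → {T13}; frequency 4 → {T8}. No two conflicting transmitters share a frequency.

4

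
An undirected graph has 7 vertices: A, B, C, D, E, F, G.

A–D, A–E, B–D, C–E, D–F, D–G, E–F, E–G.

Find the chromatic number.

A and D are adjacent, so at least 2 colors are needed.
2 colors suffice: color 1 → {D, E}; color 2 → {A, B, C, F, G}. Each edge has distinct colors on its endpoints.

2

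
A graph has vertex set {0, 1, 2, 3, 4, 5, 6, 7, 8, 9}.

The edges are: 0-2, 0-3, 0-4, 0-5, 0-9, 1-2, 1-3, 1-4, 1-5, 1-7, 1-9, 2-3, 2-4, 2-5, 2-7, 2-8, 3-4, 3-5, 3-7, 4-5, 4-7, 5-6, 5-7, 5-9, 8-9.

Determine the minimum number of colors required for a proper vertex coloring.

1, 2, 3, 4, 5, 7 form a clique, so at least 6 colors are needed.
6 colors suffice: color a → {5, 8}; color b → {2, 6, 9}; color c → {4}; color d → {3}; color e → {0, 1}; color f → {7}. Every edge joins two different colors.

6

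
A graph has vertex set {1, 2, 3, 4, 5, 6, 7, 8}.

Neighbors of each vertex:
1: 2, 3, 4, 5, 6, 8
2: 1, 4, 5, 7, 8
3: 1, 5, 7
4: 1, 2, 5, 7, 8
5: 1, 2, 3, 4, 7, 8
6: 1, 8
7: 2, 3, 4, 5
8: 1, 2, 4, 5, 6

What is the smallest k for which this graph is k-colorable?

1, 2, 4, 5, 8 are pairwise adjacent (a clique of size 5), so at least 5 colors are needed.
5 colors suffice: color red → {5, 6}; color blue → {1, 7}; color green → {2, 3}; color yellow → {4}; color purple → {8}. Every edge joins two different colors.

5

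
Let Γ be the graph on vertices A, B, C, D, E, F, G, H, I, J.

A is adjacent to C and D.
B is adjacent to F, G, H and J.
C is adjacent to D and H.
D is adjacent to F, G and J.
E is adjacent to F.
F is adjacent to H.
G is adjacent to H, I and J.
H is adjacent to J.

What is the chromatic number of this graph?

4

B, G, H, J are mutually adjacent (a clique of size 4), so at least 4 colors are needed.
4 colors suffice: color 1 → {C, F, G}; color 2 → {D, E, H, I}; color 3 → {A, B}; color 4 → {J}. Every edge joins two different colors.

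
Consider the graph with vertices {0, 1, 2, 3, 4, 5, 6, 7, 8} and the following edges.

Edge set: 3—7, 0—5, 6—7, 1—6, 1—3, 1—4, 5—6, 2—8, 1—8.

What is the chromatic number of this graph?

3 and 7 are adjacent, so at least 2 colors are needed.
2 colors suffice: 0=b, 1=a, 2=a, 3=b, 4=b, 5=a, 6=b, 7=a, 8=b. Every edge joins two different colors.

2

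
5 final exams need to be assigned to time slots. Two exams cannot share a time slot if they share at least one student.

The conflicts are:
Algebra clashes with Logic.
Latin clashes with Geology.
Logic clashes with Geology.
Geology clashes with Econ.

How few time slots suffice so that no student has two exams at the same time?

2

Latin and Geology conflict, so at least 2 time slots are needed.
2 time slots suffice: time slot 1 → {Algebra, Geology}; time slot 2 → {Latin, Logic, Econ}. Every pair that conflicts lands in different time slots.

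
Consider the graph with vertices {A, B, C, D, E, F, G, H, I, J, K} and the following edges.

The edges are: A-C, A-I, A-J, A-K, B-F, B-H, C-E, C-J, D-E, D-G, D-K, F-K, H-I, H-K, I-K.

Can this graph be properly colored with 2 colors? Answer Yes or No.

A, C, J are mutually adjacent, so at least 3 colors are needed.
So 2 colors are not enough.

No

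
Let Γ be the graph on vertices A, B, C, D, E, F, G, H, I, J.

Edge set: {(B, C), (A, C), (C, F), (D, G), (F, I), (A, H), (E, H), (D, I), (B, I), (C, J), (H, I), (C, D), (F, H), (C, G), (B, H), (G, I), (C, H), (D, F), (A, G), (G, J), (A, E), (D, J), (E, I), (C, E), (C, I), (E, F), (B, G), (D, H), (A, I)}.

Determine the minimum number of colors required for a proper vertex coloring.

5

C, D, F, H, I are pairwise adjacent (a clique of size 5), so at least 5 colors are needed.
5 colors suffice: color red → {C}; color blue → {I, J}; color green → {G, H}; color yellow → {B, D, E}; color purple → {A, F}. Each edge has distinct colors on its endpoints.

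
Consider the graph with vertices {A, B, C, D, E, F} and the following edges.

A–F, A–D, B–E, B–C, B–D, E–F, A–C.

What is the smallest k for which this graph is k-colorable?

The cycle F-A-D-B-E-F has odd length 5, so it cannot be 2-colored; at least 3 colors are needed.
3 colors suffice: color 1 → {A, B}; color 2 → {C, D, F}; color 3 → {E}. Each edge has distinct colors on its endpoints.

3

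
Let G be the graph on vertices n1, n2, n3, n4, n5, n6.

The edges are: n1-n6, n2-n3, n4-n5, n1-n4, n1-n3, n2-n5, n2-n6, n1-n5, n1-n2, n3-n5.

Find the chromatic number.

4

n1, n2, n3, n5 form a clique, so at least 4 colors are needed.
A valid assignment using 4 colors: n1=1, n2=3, n3=4, n4=3, n5=2, n6=2. Each edge has distinct colors on its endpoints.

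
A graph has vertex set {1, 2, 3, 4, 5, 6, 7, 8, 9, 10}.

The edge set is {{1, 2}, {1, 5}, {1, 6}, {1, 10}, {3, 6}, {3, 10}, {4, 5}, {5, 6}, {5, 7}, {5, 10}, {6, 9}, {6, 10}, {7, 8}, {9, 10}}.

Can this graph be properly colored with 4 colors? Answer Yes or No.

The chromatic number is 4. 1, 5, 6, 10 are pairwise adjacent (a clique of size 4), so at least 4 colors are needed.
One proper 4-coloring: 1=yellow, 2=red, 3=blue, 4=red, 5=blue, 6=green, 7=red, 8=blue, 9=blue, 10=red.
That is already a proper 4-coloring.

Yes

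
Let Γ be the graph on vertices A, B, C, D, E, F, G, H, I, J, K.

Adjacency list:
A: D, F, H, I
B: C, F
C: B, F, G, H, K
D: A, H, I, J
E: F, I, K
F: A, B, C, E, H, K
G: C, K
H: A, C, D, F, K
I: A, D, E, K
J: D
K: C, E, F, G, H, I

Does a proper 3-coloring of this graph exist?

No

C, F, H, K are mutually adjacent (a clique of size 4), so at least 4 colors are needed.
So 3 colors are not enough.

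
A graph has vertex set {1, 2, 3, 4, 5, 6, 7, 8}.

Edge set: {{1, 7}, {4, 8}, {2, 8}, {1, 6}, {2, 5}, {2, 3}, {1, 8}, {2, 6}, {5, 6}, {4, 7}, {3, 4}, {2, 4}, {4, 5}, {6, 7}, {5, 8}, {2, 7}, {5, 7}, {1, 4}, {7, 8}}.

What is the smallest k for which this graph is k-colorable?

2, 4, 5, 7, 8 form a clique, so at least 5 colors are needed.
5 colors suffice: color a → {3, 7}; color b → {4, 6}; color c → {1, 2}; color d → {5}; color e → {8}. Each edge has distinct colors on its endpoints.

5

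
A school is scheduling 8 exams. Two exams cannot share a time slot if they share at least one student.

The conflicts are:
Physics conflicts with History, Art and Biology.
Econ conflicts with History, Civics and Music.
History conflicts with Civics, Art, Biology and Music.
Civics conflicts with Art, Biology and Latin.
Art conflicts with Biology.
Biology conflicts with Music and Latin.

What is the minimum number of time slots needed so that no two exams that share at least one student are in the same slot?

History, Civics, Art, Biology all conflict with each other, so at least 4 time slots are needed.
4 time slots suffice: time slot 1 → {Econ, Biology}; time slot 2 → {History, Latin}; time slot 3 → {Physics, Civics, Music}; time slot 4 → {Art}. No two conflicting exams share a time slot.

4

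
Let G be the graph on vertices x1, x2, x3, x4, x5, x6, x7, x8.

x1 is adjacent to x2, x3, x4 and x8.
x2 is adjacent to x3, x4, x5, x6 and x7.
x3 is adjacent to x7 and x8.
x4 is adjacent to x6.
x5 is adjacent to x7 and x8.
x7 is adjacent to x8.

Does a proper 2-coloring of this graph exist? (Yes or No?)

No

x3, x7, x8 are mutually adjacent, so at least 3 colors are needed.
So 2 colors are not enough.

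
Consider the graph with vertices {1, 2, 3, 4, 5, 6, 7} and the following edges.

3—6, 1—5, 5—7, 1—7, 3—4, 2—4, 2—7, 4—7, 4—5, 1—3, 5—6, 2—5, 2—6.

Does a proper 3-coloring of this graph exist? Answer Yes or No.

No

2, 4, 5, 7 are pairwise adjacent (a clique of size 4), so at least 4 colors are needed.
So 3 colors are not enough.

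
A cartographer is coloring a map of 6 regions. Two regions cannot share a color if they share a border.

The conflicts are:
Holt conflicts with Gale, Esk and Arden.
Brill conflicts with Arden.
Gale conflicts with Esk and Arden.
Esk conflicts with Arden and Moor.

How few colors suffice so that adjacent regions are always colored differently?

4

Holt, Gale, Esk, Arden are mutually in conflict, so at least 4 colors are needed.
One proper 4-coloring: Holt=4, Brill=1, Gale=3, Esk=1, Arden=2, Moor=2. Every pair that conflicts lands in different colors.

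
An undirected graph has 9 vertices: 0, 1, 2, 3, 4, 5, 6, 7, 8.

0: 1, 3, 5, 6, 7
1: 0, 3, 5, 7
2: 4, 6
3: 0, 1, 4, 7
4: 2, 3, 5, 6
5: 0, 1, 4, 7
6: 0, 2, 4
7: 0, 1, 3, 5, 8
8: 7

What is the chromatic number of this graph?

0, 1, 3, 7 are pairwise adjacent (a clique of size 4), so at least 4 colors are needed.
4 colors suffice: color red → {0, 4, 8}; color blue → {6, 7}; color green → {2, 3, 5}; color yellow → {1}. Each edge has distinct colors on its endpoints.

4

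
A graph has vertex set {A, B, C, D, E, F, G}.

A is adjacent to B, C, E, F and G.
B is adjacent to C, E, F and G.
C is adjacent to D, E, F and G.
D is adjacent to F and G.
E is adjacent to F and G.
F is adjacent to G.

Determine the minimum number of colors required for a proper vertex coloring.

6

A, B, C, E, F, G are pairwise adjacent (a clique of size 6), so at least 6 colors are needed.
A valid assignment using 6 colors: A=5, B=6, C=2, D=4, E=4, F=3, G=1. No two adjacent vertices share a color.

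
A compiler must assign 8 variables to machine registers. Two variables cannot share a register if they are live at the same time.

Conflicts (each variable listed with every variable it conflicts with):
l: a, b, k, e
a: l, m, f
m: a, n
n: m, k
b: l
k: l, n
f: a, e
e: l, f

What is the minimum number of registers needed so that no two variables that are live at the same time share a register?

3

The cycle m-a-l-k-n-m has odd length 5, so it cannot be 2-colored; at least 3 registers are needed.
3 registers suffice: register 1 → {l, n, f}; register 2 → {a, b, k, e}; register 3 → {m}. Every pair that conflicts lands in different registers.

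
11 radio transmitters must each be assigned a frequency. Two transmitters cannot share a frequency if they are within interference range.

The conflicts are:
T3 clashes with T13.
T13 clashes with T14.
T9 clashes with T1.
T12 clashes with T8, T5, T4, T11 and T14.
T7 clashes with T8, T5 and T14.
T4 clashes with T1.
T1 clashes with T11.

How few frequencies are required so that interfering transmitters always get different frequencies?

2

T3 and T13 conflict, so at least 2 frequencies are needed.
2 frequencies suffice: frequency 1 → {T13, T12, T7, T1}; frequency 2 → {T3, T9, T8, T5, T4, T11, T14}. No two conflicting transmitters share a frequency.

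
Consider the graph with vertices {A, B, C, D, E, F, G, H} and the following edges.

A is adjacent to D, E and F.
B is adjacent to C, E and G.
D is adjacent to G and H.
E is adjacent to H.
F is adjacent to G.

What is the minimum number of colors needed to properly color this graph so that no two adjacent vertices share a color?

3

The cycle G-B-E-A-F-G has odd length 5, so it cannot be 2-colored; at least 3 colors are needed.
A valid assignment using 3 colors: A=3, B=2, C=1, D=2, E=1, F=2, G=1, H=3. Each edge has distinct colors on its endpoints.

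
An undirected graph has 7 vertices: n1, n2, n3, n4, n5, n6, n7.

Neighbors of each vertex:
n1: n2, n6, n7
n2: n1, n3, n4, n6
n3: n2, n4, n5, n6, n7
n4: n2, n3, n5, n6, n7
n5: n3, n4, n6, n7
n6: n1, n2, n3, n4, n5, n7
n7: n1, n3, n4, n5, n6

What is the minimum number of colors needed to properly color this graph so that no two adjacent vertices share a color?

5

n3, n4, n5, n6, n7 form a clique, so at least 5 colors are needed.
One proper 5-coloring: n1=B, n2=Y, n3=B, n4=G, n5=P, n6=R, n7=Y. Every edge joins two different colors.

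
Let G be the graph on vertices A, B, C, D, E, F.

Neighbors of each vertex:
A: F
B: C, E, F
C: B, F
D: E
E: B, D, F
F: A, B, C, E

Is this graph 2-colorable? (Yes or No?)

No

B, E, F are pairwise adjacent, so at least 3 colors are needed.
So 2 colors are not enough.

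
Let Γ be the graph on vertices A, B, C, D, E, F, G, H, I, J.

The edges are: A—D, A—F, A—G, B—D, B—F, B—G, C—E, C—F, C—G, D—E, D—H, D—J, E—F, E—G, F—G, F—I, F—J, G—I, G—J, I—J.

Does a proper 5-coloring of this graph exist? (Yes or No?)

The chromatic number is 4. C, E, F, G are pairwise adjacent (a clique of size 4), so at least 4 colors are needed.
4 colors suffice: color 1 → {D, G}; color 2 → {F, H}; color 3 → {A, B, E, J}; color 4 → {C, I}.
Since 5 ≥ 4, a proper 5-coloring certainly exists.

Yes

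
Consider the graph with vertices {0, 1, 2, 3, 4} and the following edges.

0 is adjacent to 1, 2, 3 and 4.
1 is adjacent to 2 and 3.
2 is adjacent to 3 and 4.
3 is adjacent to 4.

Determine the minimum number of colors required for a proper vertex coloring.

4

0, 2, 3, 4 are pairwise adjacent (a clique of size 4), so at least 4 colors are needed.
A valid assignment using 4 colors: 0=a, 1=d, 2=b, 3=c, 4=d. Every edge joins two different colors.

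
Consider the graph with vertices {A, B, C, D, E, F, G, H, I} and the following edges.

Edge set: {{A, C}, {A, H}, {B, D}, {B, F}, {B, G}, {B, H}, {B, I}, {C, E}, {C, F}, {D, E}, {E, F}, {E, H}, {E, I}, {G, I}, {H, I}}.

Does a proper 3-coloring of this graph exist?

Yes

The chromatic number is 3. B, G, I are pairwise adjacent, so at least 3 colors are needed.
One proper 3-coloring: A=red, B=red, C=green, D=blue, E=red, F=blue, G=green, H=green, I=blue.
That is already a proper 3-coloring.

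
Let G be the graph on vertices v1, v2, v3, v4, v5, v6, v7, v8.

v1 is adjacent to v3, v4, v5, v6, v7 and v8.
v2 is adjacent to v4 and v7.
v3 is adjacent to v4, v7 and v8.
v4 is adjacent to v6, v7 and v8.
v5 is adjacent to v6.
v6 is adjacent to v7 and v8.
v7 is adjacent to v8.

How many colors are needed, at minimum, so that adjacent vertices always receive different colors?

v1, v4, v6, v7, v8 are mutually adjacent (a clique of size 5), so at least 5 colors are needed.
5 colors suffice: v1=1, v2=1, v3=5, v4=3, v5=2, v6=5, v7=2, v8=4. No two adjacent vertices share a color.

5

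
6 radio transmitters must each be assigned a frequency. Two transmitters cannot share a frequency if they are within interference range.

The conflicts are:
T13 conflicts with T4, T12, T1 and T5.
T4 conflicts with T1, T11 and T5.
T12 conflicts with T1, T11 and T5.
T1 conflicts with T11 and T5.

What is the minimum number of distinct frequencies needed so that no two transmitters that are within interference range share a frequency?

4

T13, T4, T1, T5 all conflict with each other, so at least 4 frequencies are needed.
Using 4 frequencies: T13=2, T4=3, T12=3, T1=1, T11=2, T5=4. No two conflicting transmitters share a frequency.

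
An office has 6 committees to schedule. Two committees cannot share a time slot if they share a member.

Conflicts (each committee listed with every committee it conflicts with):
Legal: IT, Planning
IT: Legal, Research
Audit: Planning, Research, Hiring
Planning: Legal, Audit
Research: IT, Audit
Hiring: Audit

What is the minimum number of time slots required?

The cycle Research-IT-Legal-Planning-Audit-Research has odd length 5, so it cannot be 2-colored; at least 3 time slots are needed.
3 time slots suffice: Legal=1, IT=2, Audit=1, Planning=2, Research=3, Hiring=2. No two conflicting committees share a time slot.

3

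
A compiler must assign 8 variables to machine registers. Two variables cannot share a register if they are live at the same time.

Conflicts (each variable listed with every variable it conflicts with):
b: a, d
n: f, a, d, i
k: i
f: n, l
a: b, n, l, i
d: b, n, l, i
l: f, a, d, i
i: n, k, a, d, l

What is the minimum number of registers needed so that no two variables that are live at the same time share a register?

3

a, l, i pairwise conflict, so at least 3 registers are needed.
3 registers suffice: register 1 → {b, f, i}; register 2 → {n, k, l}; register 3 → {a, d}. Each listed conflict is separated.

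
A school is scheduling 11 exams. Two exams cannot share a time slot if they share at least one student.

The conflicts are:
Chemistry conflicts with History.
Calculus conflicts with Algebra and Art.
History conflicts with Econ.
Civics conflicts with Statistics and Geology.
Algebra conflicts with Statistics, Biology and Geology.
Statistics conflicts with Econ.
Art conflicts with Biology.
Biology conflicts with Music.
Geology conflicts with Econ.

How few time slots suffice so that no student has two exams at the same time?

History and Econ conflict, so at least 2 time slots are needed.
2 time slots suffice: Chemistry=1, Calculus=2, History=2, Civics=1, Algebra=1, Statistics=2, Art=1, Biology=2, Geology=2, Econ=1, Music=1. No two conflicting exams share a time slot.

2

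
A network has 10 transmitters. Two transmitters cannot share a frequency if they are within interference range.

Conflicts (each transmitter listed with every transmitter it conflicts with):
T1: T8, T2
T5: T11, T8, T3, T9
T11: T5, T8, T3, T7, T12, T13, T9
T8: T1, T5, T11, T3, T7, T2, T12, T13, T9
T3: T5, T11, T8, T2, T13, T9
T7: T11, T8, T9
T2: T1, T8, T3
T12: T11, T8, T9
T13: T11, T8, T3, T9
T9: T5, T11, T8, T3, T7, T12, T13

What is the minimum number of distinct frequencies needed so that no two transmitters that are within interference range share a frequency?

T5, T11, T8, T3, T9 all conflict with each other, so at least 5 frequencies are needed.
5 frequencies suffice: frequency 1 → {T8}; frequency 2 → {T2, T9}; frequency 3 → {T1, T11}; frequency 4 → {T3, T7, T12}; frequency 5 → {T5, T13}. No two conflicting transmitters share a frequency.

5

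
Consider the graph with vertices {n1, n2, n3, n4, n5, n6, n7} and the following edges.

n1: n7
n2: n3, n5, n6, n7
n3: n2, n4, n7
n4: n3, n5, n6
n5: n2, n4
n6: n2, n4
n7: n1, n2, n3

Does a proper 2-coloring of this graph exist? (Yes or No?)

No

n2, n3, n7 form a triangle, so at least 3 colors are needed.
So 2 colors are not enough.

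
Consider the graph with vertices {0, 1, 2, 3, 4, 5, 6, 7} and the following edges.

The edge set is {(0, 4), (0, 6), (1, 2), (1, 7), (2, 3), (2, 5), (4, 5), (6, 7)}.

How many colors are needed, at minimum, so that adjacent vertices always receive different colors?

The cycle 0-4-5-2-1-7-6-0 has odd length 7, so it cannot be 2-colored; at least 3 colors are needed.
A valid assignment using 3 colors: 0=c, 1=b, 2=a, 3=b, 4=a, 5=b, 6=b, 7=a. Each edge has distinct colors on its endpoints.

3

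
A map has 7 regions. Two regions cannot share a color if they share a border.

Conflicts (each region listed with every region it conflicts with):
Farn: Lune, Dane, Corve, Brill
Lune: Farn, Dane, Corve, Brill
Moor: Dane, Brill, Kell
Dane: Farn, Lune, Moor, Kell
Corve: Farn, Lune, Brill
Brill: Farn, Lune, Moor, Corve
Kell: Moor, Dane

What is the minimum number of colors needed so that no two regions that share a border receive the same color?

4

Farn, Lune, Corve, Brill all conflict with each other, so at least 4 colors are needed.
4 colors suffice: color 1 → {Dane, Brill}; color 2 → {Farn, Moor}; color 3 → {Lune, Kell}; color 4 → {Corve}. Each listed conflict is separated.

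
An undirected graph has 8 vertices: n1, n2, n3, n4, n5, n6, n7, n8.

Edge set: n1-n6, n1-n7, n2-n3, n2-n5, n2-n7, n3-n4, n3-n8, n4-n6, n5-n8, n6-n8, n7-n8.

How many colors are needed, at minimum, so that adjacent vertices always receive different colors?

2

n2 and n3 are adjacent, so at least 2 colors are needed.
2 colors suffice: n1=1, n2=1, n3=2, n4=1, n5=2, n6=2, n7=2, n8=1. Each edge has distinct colors on its endpoints.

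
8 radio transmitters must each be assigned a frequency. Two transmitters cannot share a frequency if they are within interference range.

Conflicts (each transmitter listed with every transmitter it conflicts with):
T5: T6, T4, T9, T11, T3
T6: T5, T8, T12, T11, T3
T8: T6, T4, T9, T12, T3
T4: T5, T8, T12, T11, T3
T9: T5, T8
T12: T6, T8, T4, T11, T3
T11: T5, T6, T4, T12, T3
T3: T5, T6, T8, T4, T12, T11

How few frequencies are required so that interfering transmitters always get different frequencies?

T8, T4, T12, T3 pairwise conflict, so at least 4 frequencies are needed.
4 frequencies suffice: frequency 1 → {T9, T3}; frequency 2 → {T8, T11}; frequency 3 → {T6, T4}; frequency 4 → {T5, T12}. Each listed conflict is separated.

4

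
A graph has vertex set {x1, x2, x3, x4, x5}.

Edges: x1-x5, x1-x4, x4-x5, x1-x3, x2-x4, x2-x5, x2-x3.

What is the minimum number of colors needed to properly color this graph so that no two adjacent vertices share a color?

x2, x4, x5 are mutually adjacent, so at least 3 colors are needed.
A valid assignment using 3 colors: x1=1, x2=1, x3=2, x4=3, x5=2. No two adjacent vertices share a color.

3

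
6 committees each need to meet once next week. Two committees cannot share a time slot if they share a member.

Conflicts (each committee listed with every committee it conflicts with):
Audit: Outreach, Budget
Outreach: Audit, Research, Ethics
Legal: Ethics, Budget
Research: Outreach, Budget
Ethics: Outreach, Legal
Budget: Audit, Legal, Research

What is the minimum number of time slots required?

3

The cycle Ethics-Outreach-Audit-Budget-Legal-Ethics has odd length 5, so it cannot be 2-colored; at least 3 time slots are needed.
3 time slots suffice: time slot 1 → {Outreach, Budget}; time slot 2 → {Audit, Research, Ethics}; time slot 3 → {Legal}. Every pair that conflicts lands in different time slots.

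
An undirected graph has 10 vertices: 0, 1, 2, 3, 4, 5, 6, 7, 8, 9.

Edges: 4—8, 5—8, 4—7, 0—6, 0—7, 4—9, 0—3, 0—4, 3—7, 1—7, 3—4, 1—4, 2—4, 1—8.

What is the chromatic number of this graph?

0, 3, 4, 7 are mutually adjacent (a clique of size 4), so at least 4 colors are needed.
4 colors suffice: color a → {4, 5, 6}; color b → {2, 7, 8, 9}; color c → {0, 1}; color d → {3}. Every edge joins two different colors.

4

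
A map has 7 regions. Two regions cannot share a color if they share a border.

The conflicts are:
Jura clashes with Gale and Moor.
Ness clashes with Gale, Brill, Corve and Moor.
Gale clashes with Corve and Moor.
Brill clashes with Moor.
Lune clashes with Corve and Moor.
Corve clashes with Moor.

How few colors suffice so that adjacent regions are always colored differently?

Ness, Gale, Corve, Moor are mutually in conflict, so at least 4 colors are needed.
4 colors suffice: color 1 → {Moor}; color 2 → {Jura, Ness, Lune}; color 3 → {Brill, Corve}; color 4 → {Gale}. Every pair that conflicts lands in different colors.

4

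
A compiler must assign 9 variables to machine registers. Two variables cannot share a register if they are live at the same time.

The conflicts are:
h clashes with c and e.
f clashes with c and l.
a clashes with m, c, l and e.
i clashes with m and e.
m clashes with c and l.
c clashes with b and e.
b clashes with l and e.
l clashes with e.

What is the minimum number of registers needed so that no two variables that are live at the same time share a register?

b, l, e are mutually in conflict, so at least 3 registers are needed.
A valid assignment using 3 registers: h=3, f=1, a=3, i=2, m=1, c=2, b=3, l=2, e=1. Every pair that conflicts lands in different registers.

3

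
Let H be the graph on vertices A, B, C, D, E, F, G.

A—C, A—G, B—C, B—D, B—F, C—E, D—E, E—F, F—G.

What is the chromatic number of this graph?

The cycle G-F-B-C-A-G has odd length 5, so it cannot be 2-colored; at least 3 colors are needed.
3 colors suffice: color red → {A, B, E}; color blue → {C, D, F}; color green → {G}. Every edge joins two different colors.

3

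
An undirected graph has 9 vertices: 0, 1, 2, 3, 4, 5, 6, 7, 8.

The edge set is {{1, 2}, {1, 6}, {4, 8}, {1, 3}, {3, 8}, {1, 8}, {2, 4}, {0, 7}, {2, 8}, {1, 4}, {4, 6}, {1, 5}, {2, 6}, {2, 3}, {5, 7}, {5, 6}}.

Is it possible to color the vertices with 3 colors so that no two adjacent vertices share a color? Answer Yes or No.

1, 2, 3, 8 are pairwise adjacent (a clique of size 4), so at least 4 colors are needed.
So 3 colors are not enough.

No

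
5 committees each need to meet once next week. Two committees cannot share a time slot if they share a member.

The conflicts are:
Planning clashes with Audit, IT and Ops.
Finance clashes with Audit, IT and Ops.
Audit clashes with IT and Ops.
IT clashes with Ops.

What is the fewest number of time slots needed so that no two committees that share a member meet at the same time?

Planning, Audit, IT, Ops pairwise conflict, so at least 4 time slots are needed.
4 time slots suffice: time slot 1 → {Ops}; time slot 2 → {Audit}; time slot 3 → {IT}; time slot 4 → {Planning, Finance}. No two conflicting committees share a time slot.

4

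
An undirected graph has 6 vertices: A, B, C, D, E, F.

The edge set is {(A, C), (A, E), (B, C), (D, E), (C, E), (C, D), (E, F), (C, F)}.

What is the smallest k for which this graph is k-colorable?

3

C, E, F form a triangle, so at least 3 colors are needed.
3 colors suffice: color 1 → {C}; color 2 → {B, E}; color 3 → {A, D, F}. Each edge has distinct colors on its endpoints.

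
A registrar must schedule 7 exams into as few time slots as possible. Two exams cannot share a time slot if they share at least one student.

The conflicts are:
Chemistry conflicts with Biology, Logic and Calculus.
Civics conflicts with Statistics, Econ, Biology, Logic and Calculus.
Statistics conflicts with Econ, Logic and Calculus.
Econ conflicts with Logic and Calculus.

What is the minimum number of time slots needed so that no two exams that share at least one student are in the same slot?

4

Civics, Statistics, Econ, Calculus pairwise conflict, so at least 4 time slots are needed.
4 time slots suffice: time slot 1 → {Chemistry, Civics}; time slot 2 → {Biology, Logic, Calculus}; time slot 3 → {Statistics}; time slot 4 → {Econ}. No two conflicting exams share a time slot.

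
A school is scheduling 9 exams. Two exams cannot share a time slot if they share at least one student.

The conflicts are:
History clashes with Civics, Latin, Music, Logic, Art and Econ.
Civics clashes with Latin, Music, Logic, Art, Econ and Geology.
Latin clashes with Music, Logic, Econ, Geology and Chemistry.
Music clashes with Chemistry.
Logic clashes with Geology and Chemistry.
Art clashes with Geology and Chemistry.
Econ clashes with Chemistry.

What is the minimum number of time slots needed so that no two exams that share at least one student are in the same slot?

Civics, Latin, Logic, Geology pairwise conflict, so at least 4 time slots are needed.
4 time slots suffice: History=3, Civics=1, Latin=2, Music=4, Logic=4, Art=2, Econ=4, Geology=3, Chemistry=1. Each listed conflict is separated.

4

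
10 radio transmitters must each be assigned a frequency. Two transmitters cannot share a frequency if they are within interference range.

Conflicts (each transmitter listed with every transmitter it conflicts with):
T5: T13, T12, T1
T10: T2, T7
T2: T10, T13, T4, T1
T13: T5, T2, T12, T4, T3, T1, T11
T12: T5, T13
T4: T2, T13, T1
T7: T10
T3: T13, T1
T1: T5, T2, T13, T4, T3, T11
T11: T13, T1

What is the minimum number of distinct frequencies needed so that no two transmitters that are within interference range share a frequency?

4

T2, T13, T4, T1 pairwise conflict, so at least 4 frequencies are needed.
4 frequencies suffice: frequency 1 → {T10, T13}; frequency 2 → {T12, T7, T1}; frequency 3 → {T5, T2, T3, T11}; frequency 4 → {T4}. No two conflicting transmitters share a frequency.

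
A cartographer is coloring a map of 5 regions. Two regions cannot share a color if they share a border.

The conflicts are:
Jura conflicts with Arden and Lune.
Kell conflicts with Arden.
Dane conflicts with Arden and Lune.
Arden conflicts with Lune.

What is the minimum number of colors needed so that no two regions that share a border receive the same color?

Jura, Arden, Lune pairwise conflict, so at least 3 colors are needed.
3 colors suffice: color 1 → {Arden}; color 2 → {Kell, Lune}; color 3 → {Jura, Dane}. Every pair that conflicts lands in different colors.

3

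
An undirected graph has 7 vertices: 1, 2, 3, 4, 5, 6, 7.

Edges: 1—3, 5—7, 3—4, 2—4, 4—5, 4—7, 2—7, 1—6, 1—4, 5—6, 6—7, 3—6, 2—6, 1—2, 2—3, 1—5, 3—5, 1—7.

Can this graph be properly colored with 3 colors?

No

1, 5, 6, 7 form a clique, so at least 4 colors are needed.
So 3 colors are not enough.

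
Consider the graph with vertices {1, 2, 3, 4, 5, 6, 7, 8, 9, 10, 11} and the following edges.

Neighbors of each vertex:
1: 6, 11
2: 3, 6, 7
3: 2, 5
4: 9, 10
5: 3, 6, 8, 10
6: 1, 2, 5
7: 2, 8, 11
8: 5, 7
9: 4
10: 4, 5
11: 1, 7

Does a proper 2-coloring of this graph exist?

The cycle 1-11-7-2-6-1 has odd length 5, so it cannot be 2-colored; at least 3 colors are needed.
So 2 colors are not enough.

No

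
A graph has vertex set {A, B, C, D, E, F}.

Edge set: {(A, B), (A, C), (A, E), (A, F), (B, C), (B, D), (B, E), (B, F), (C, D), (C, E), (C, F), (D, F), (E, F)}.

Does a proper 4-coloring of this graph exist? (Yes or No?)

A, B, C, E, F form a clique, so at least 5 colors are needed.
So 4 colors are not enough.

No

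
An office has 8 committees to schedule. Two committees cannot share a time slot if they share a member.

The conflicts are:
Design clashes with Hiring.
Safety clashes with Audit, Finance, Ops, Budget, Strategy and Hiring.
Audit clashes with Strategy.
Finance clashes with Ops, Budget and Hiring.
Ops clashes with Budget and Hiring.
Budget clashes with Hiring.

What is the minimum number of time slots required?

Safety, Finance, Ops, Budget, Hiring are mutually in conflict, so at least 5 time slots are needed.
5 time slots suffice: time slot 1 → {Design, Safety}; time slot 2 → {Strategy, Hiring}; time slot 3 → {Audit, Ops}; time slot 4 → {Finance}; time slot 5 → {Budget}. No two conflicting committees share a time slot.

5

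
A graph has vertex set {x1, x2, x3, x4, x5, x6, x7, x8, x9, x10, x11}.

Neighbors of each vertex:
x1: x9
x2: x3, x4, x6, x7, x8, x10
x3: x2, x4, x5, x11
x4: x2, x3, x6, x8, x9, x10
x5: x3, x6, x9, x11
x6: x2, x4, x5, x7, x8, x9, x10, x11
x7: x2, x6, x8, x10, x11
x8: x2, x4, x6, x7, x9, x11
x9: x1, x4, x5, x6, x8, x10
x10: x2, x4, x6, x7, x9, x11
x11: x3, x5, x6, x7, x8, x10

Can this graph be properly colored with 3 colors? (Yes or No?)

x6, x7, x10, x11 are pairwise adjacent (a clique of size 4), so at least 4 colors are needed.
So 3 colors are not enough.

No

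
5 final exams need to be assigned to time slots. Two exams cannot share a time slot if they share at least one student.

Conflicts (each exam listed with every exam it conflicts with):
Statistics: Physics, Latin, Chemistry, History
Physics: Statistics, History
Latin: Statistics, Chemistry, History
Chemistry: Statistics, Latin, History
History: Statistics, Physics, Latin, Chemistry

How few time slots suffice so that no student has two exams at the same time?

4

Statistics, Latin, Chemistry, History are mutually in conflict, so at least 4 time slots are needed.
4 time slots suffice: time slot 1 → {Statistics}; time slot 2 → {History}; time slot 3 → {Physics, Latin}; time slot 4 → {Chemistry}. Each listed conflict is separated.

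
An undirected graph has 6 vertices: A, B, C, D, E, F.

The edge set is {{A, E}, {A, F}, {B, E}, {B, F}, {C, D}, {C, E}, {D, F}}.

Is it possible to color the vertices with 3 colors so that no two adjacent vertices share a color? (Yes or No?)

The chromatic number is 3. The cycle D-F-A-E-C-D has odd length 5, so it cannot be 2-colored; at least 3 colors are needed.
3 colors suffice: color red → {E, F}; color blue → {A, B, D}; color green → {C}.
That is already a proper 3-coloring.

Yes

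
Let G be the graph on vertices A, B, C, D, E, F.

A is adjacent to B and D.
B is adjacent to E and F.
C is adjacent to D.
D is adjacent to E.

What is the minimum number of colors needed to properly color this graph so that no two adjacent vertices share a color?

A and B are adjacent, so at least 2 colors are needed.
One proper 2-coloring: A=2, B=1, C=2, D=1, E=2, F=2. Every edge joins two different colors.

2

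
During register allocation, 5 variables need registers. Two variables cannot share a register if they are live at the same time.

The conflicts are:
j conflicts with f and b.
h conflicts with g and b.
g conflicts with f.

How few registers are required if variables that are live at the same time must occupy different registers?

3

The cycle j-b-h-g-f-j has odd length 5, so it cannot be 2-colored; at least 3 registers are needed.
3 registers suffice: register 1 → {h, f}; register 2 → {j, g}; register 3 → {b}. Every pair that conflicts lands in different registers.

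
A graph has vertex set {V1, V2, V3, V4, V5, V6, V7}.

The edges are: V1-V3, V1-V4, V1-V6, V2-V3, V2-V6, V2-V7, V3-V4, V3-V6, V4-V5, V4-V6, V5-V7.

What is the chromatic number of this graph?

4

V1, V3, V4, V6 are pairwise adjacent (a clique of size 4), so at least 4 colors are needed.
4 colors suffice: V1=4, V2=2, V3=3, V4=2, V5=3, V6=1, V7=1. Each edge has distinct colors on its endpoints.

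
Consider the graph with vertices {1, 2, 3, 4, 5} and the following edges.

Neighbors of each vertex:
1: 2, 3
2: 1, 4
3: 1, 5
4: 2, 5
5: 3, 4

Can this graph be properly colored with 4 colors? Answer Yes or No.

The chromatic number is 3. The cycle 1-3-5-4-2-1 has odd length 5, so it cannot be 2-colored; at least 3 colors are needed.
3 colors suffice: color red → {2, 5}; color blue → {3, 4}; color green → {1}.
Since 4 ≥ 3, a proper 4-coloring certainly exists.

Yes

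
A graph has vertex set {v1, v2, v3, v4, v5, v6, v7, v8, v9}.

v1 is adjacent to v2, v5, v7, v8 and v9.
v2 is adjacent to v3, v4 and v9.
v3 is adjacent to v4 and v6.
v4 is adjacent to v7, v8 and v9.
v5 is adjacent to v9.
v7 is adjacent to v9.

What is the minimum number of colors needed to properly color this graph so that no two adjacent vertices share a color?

3

v1, v2, v9 are pairwise adjacent, so at least 3 colors are needed.
3 colors suffice: color R → {v1, v4, v6}; color B → {v3, v8, v9}; color G → {v2, v5, v7}. No two adjacent vertices share a color.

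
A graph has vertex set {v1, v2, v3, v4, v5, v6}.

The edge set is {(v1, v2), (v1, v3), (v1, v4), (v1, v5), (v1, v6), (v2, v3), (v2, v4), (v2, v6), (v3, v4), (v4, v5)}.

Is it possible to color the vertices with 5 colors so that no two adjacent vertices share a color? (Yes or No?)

Yes

The chromatic number is 4. v1, v2, v3, v4 are pairwise adjacent (a clique of size 4), so at least 4 colors are needed.
4 colors suffice: color 1 → {v1}; color 2 → {v2, v5}; color 3 → {v4, v6}; color 4 → {v3}.
Since 5 ≥ 4, a proper 5-coloring certainly exists.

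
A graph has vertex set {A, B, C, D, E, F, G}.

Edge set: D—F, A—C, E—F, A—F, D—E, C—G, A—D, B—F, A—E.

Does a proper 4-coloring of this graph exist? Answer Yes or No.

The chromatic number is 4. A, D, E, F are pairwise adjacent (a clique of size 4), so at least 4 colors are needed.
4 colors suffice: color 1 → {C, F}; color 2 → {A, B, G}; color 3 → {E}; color 4 → {D}.
That is already a proper 4-coloring.

Yes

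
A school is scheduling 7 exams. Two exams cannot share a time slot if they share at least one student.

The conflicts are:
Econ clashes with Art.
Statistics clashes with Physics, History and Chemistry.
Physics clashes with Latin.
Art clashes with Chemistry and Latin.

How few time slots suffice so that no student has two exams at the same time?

The cycle Statistics-Chemistry-Art-Latin-Physics-Statistics has odd length 5, so it cannot be 2-colored; at least 3 time slots are needed.
A valid assignment using 3 time slots: Econ=2, Statistics=1, Physics=2, Art=1, History=2, Chemistry=2, Latin=3. No two conflicting exams share a time slot.

3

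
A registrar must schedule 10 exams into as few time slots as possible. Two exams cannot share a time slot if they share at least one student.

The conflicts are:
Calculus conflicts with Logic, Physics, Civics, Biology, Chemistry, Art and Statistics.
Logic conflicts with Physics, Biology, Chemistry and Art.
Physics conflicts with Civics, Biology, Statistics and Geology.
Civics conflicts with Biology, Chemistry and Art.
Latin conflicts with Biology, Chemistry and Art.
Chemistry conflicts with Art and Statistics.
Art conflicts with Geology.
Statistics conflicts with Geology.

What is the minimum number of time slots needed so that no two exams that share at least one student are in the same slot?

4

Calculus, Logic, Physics, Biology are mutually in conflict, so at least 4 time slots are needed.
4 time slots suffice: time slot 1 → {Calculus, Latin, Geology}; time slot 2 → {Physics, Art}; time slot 3 → {Biology, Chemistry}; time slot 4 → {Logic, Civics, Statistics}. Every pair that conflicts lands in different time slots.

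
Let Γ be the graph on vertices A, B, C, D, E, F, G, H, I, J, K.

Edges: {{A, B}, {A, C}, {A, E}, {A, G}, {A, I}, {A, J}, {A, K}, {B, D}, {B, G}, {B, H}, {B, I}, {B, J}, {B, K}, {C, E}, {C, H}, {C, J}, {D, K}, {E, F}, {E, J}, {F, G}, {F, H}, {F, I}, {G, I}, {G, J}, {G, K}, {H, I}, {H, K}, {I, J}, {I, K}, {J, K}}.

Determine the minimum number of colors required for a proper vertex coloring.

6

A, B, G, I, J, K are mutually adjacent (a clique of size 6), so at least 6 colors are needed.
6 colors suffice: color 1 → {E, K}; color 2 → {B, C, F}; color 3 → {D, I}; color 4 → {A, H}; color 5 → {J}; color 6 → {G}. No two adjacent vertices share a color.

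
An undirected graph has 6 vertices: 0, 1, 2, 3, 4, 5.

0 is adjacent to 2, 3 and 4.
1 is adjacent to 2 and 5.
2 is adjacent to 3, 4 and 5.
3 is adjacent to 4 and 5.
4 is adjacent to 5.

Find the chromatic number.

0, 2, 3, 4 form a clique, so at least 4 colors are needed.
One proper 4-coloring: 0=green, 1=blue, 2=red, 3=yellow, 4=blue, 5=green. No two adjacent vertices share a color.

4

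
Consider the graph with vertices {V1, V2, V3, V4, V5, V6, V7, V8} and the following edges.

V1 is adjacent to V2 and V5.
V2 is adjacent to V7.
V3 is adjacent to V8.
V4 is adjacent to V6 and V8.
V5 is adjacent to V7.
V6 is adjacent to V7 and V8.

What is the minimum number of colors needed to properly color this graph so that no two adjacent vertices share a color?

V4, V6, V8 are mutually adjacent, so at least 3 colors are needed.
3 colors suffice: V1=1, V2=2, V3=2, V4=3, V5=2, V6=2, V7=1, V8=1. Every edge joins two different colors.

3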